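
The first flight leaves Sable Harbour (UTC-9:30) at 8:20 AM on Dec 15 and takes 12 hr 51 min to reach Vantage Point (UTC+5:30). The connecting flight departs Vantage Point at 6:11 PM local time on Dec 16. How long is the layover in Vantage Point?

6 hours

Convert departure to UTC: 8:20 AM + 9:30 = 5:50 PM UTC on Dec 15.
Add 12 hours 51 minutes flight time → 6:41 AM UTC (Dec 16).
Vantage Point is UTC+5:30, so local arrival = 6:41 AM + 5:30 = 12:11 PM on Dec 16.
Layover = 6:11 PM − 12:11 PM = 6 hours.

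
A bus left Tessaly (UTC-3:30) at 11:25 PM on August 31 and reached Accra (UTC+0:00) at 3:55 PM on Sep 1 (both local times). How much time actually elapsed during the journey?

13 hours

Accra is 3:30 ahead of Tessaly.
Clock-face elapsed time (ignoring zones) is 16 hours 30 minutes.
Actual elapsed = 16 hours 30 minutes − 3:30 = 13 hours.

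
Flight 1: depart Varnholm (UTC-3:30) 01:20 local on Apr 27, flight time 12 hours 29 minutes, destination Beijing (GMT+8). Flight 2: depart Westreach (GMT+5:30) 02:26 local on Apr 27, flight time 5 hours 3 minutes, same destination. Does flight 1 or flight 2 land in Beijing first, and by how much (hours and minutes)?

Flight 1 in UTC: 01:20 + 3:30 = 04:50 on Apr 27.
+12 hours and 29 minutes → arrive 17:19 UTC on Apr 27.
Flight 2 in UTC: 02:26 − 5:30 = 20:56 on Apr 26.
+5 hours 3 minutes → arrive 01:59 UTC on Apr 27.
Flight 2 lands earlier by 15 hours 20 minutes.

the second, by 15 hours 20 minutes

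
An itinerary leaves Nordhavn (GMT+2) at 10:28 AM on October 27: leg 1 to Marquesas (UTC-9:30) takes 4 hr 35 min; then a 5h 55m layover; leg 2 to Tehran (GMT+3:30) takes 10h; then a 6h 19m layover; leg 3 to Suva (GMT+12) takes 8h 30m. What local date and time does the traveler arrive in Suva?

Convert departure to UTC: 10:28 AM − 2:00 = 8:28 AM UTC on Oct 27.
Add 4 hours 35 minutes leg 1 → 1:03 PM UTC.
Add 5 hours and 55 minutes layover in Marquesas → 6:58 PM UTC.
Add 10 hours leg 2 → 4:58 AM UTC (Oct 28).
Add 6 hours and 19 minutes layover in Tehran → 11:17 AM UTC.
Add 8 hours 30 minutes leg 3 → 7:47 PM UTC.
Suva is UTC+12:00, so local arrival = 7:47 PM + 12:00 = 7:47 AM on Oct 29.

7:47 AM on October 29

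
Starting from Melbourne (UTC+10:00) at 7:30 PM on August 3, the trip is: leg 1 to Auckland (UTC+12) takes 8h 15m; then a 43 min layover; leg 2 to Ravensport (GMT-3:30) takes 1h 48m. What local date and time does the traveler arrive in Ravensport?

Convert departure to UTC: 7:30 PM − 10:00 = 9:30 AM UTC on Aug 3.
Add 8 hours and 15 minutes leg 1 → 5:45 PM UTC.
Add 43 minutes layover in Auckland → 6:28 PM UTC.
Add 1 hour and 48 minutes leg 2 → 8:16 PM UTC.
Ravensport is UTC−3:30, so local arrival = 8:16 PM − 3:30 = 4:46 PM on Aug 3.

4:46 PM on August 3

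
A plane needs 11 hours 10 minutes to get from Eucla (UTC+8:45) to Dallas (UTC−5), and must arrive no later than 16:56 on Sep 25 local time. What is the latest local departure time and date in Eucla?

Target arrival in UTC: 16:56 + 5:00 = 21:56 on Sep 25.
Subtract 11 hours 10 minutes → departure 10:46 UTC on Sep 25.
Eucla is UTC+8:45: 10:46 + 8:45 = 19:31 on Sep 25.

19:31 on September 25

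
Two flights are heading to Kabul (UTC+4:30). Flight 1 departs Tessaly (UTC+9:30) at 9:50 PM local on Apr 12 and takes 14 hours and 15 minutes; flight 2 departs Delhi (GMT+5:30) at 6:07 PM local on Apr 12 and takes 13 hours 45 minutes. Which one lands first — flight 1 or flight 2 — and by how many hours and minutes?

the second, by 13 minutes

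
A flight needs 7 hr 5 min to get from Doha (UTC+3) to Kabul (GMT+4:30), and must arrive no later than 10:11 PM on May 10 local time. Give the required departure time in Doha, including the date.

1:36 PM on May 10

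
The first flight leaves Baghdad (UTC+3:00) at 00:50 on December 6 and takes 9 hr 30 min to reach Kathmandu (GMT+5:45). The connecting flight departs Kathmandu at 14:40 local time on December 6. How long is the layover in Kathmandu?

Convert departure to UTC: 00:50 − 3:00 = 21:50 UTC on Dec 5.
Add 9 hours 30 minutes flight time → 07:20 UTC (Dec 6).
Kathmandu is UTC+5:45, so local arrival = 07:20 + 5:45 = 13:05 on Dec 6.
Layover = 14:40 − 13:05 = 1 hour 35 minutes.

1 hour 35 minutes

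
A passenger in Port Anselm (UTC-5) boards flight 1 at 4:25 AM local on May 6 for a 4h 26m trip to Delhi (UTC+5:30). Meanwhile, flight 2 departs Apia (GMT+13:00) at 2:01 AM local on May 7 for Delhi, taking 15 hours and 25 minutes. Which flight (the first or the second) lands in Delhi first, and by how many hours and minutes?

the first, by 14 hours 35 minutes

Flight 1 in UTC: 4:25 AM + 5:00 = 9:25 AM on May 6.
+4 hours and 26 minutes → arrive 1:51 PM UTC on May 6.
Flight 2 in UTC: 2:01 AM − 13:00 = 1:01 PM on May 6.
+15 hours and 25 minutes → arrive 4:26 AM UTC on May 7.
Flight 1 lands earlier by 14 hours 35 minutes.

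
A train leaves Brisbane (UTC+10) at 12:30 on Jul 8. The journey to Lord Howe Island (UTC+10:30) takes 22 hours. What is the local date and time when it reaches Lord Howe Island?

11:00 on July 9

Convert departure to UTC: 12:30 − 10:00 = 02:30 UTC on Jul 8.
Add 22 hours travel time → 00:30 UTC (Jul 9).
Lord Howe Island is UTC+10:30, so local arrival = 00:30 + 10:30 = 11:00 on Jul 9.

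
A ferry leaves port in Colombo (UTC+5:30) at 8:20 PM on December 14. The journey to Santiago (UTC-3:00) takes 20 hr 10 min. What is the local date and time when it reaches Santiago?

8:00 AM on December 15

Convert departure to UTC: 8:20 PM − 5:30 = 2:50 PM UTC on Dec 14.
Add 20 hours 10 minutes travel time → 11:00 AM UTC (Dec 15).
Santiago is UTC−3:00, so local arrival = 11:00 AM − 3:00 = 8:00 AM on Dec 15.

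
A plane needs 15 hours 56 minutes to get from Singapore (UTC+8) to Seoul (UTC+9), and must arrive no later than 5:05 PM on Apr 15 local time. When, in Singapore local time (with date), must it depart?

Target arrival in UTC: 5:05 PM − 9:00 = 8:05 AM on Apr 15.
Subtract 15 hours and 56 minutes → departure 4:09 PM UTC on Apr 14.
Singapore is UTC+8:00: 4:09 PM + 8:00 = 12:09 AM on Apr 15.

12:09 AM on April 15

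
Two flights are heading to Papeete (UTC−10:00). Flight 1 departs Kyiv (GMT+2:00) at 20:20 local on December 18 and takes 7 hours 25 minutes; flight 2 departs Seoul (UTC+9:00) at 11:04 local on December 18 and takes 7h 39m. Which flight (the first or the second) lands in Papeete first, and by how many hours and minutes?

Flight 1 in UTC: 20:20 − 2:00 = 18:20 on Dec 18.
+7 hours 25 minutes → arrive 01:45 UTC on Dec 19.
Flight 2 in UTC: 11:04 − 9:00 = 02:04 on Dec 18.
+7 hours 39 minutes → arrive 09:43 UTC on Dec 18.
Flight 2 lands earlier by 16 hours 2 minutes.

the second, by 16 hours 2 minutes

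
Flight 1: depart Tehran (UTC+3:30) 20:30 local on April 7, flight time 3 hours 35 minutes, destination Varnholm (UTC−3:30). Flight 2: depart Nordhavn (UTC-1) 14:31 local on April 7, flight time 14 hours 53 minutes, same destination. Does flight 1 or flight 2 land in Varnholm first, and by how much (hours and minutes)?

the first, by 9 hours 49 minutes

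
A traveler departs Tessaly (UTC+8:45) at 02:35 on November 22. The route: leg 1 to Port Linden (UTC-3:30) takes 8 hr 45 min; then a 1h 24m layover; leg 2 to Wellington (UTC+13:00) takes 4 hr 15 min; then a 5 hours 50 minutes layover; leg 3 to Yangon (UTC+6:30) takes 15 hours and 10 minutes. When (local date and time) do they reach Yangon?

11:44 on November 23

Convert departure to UTC: 02:35 − 8:45 = 17:50 UTC on Nov 21.
Add 8 hours 45 minutes leg 1 → 02:35 UTC (Nov 22).
Add 1 hour and 24 minutes layover in Port Linden → 03:59 UTC.
Add 4 hours 15 minutes leg 2 → 08:14 UTC.
Add 5 hours and 50 minutes layover in Wellington → 14:04 UTC.
Add 15 hours and 10 minutes leg 3 → 05:14 UTC (Nov 23).
Yangon is UTC+6:30, so local arrival = 05:14 + 6:30 = 11:44 on Nov 23.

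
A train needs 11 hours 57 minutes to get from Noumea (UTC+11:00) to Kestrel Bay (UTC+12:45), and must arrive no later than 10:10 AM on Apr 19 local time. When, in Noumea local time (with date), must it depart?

Target arrival in UTC: 10:10 AM − 12:45 = 9:25 PM on Apr 18.
Subtract 11 hours 57 minutes → departure 9:28 AM UTC on Apr 18.
Noumea is UTC+11:00: 9:28 AM + 11:00 = 8:28 PM on Apr 18.

8:28 PM on Apr 18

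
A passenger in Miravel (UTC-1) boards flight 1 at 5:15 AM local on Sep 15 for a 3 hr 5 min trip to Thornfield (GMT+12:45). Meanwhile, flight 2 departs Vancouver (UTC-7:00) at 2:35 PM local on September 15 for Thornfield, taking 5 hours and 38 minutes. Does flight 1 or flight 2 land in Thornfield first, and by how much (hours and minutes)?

the first, by 17 hours 53 minutes

Flight 1 in UTC: 5:15 AM + 1:00 = 6:15 AM on Sep 15.
+3 hours and 5 minutes → arrive 9:20 AM UTC on Sep 15.
Flight 2 in UTC: 2:35 PM + 7:00 = 9:35 PM on Sep 15.
+5 hours 38 minutes → arrive 3:13 AM UTC on Sep 16.
Flight 1 lands earlier by 17 hours 53 minutes.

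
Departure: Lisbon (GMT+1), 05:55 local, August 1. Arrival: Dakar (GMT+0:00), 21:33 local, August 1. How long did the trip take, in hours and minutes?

16 hours 38 minutes

Departure in UTC: 05:55 − 1:00 = 04:55 on Aug 1.
Arrival is already UTC: 21:33 on Aug 1.
Elapsed = 21:33 − 04:55 = 16 hours 38 minutes.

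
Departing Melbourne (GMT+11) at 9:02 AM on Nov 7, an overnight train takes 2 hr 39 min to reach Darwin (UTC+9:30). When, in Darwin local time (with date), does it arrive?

Convert departure to UTC: 9:02 AM − 11:00 = 10:02 PM UTC on Nov 6.
Add 2 hours 39 minutes travel time → 12:41 AM UTC (Nov 7).
Darwin is UTC+9:30, so local arrival = 12:41 AM + 9:30 = 10:11 AM on Nov 7.

10:11 AM on November 7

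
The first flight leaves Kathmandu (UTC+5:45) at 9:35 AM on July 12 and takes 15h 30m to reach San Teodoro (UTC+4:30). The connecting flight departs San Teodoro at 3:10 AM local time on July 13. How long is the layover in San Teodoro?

3 hours 20 minutes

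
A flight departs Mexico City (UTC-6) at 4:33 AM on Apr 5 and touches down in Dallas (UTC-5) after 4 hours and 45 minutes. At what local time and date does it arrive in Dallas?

Convert departure to UTC: 4:33 AM + 6:00 = 10:33 AM UTC on Apr 5.
Add 4 hours and 45 minutes travel time → 3:18 PM UTC.
Dallas is UTC−5:00, so local arrival = 3:18 PM − 5:00 = 10:18 AM on Apr 5.

10:18 AM on April 5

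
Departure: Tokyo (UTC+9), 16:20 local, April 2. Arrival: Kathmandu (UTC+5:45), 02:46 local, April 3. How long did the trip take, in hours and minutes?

Departure in UTC: 16:20 − 9:00 = 07:20 on Apr 2.
Arrival in UTC: 02:46 − 5:45 = 21:01 on Apr 2.
Elapsed = 21:01 − 07:20 = 13 hours 41 minutes.

13 hours 41 minutes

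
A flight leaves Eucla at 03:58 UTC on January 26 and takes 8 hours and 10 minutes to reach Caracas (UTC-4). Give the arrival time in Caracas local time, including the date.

Departure is given in UTC: 03:58 on Jan 26.
Add 8 hours and 10 minutes → 12:08 UTC.
Caracas is UTC−4:00: 12:08 − 4:00 = 08:08 on Jan 26.

08:08 on Jan 26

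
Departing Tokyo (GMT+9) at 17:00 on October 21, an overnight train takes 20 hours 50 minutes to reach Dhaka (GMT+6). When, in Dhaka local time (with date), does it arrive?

Convert departure to UTC: 17:00 − 9:00 = 08:00 UTC on Oct 21.
Add 20 hours 50 minutes travel time → 04:50 UTC (Oct 22).
Dhaka is UTC+6:00, so local arrival = 04:50 + 6:00 = 10:50 on Oct 22.

10:50 on October 22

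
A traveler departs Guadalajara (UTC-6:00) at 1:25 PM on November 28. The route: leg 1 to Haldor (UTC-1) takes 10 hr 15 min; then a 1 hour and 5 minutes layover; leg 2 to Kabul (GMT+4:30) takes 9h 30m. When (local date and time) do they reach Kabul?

Convert departure to UTC: 1:25 PM + 6:00 = 7:25 PM UTC on Nov 28.
Add 10 hours and 15 minutes leg 1 → 5:40 AM UTC (Nov 29).
Add 1 hour 5 minutes layover in Haldor → 6:45 AM UTC.
Add 9 hours 30 minutes leg 2 → 4:15 PM UTC.
Kabul is UTC+4:30, so local arrival = 4:15 PM + 4:30 = 8:45 PM on Nov 29.

8:45 PM on November 29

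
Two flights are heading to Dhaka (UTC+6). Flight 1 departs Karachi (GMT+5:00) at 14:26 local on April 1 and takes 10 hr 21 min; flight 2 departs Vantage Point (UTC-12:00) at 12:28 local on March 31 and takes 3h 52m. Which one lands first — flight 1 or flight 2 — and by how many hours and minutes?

the second, by 15 hours 27 minutes

Flight 1 in UTC: 14:26 − 5:00 = 09:26 on Apr 1.
+10 hours and 21 minutes → arrive 19:47 UTC on Apr 1.
Flight 2 in UTC: 12:28 + 12:00 = 00:28 on Apr 1.
+3 hours and 52 minutes → arrive 04:20 UTC on Apr 1.
Flight 2 lands earlier by 15 hours 27 minutes.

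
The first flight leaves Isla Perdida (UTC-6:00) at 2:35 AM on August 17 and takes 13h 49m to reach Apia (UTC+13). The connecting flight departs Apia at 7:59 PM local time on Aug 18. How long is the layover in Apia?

8 hours 35 minutes

Convert departure to UTC: 2:35 AM + 6:00 = 8:35 AM UTC on Aug 17.
Add 13 hours and 49 minutes flight time → 10:24 PM UTC.
Apia is UTC+13:00, so local arrival = 10:24 PM + 13:00 = 11:24 AM on Aug 18.
Layover = 7:59 PM − 11:24 AM = 8 hours 35 minutes.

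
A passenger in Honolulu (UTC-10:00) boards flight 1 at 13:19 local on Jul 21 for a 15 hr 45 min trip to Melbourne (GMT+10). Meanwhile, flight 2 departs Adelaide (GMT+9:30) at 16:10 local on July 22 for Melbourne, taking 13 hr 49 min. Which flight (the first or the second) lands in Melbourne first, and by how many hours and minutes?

the first, by 5 hours 25 minutes

Flight 1 in UTC: 13:19 + 10:00 = 23:19 on Jul 21.
+15 hours and 45 minutes → arrive 15:04 UTC on Jul 22.
Flight 2 in UTC: 16:10 − 9:30 = 06:40 on Jul 22.
+13 hours and 49 minutes → arrive 20:29 UTC on Jul 22.
Flight 1 lands earlier by 5 hours 25 minutes.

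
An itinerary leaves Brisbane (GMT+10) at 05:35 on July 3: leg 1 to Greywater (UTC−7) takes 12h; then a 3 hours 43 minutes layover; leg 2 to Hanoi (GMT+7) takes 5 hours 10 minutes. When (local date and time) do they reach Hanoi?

Convert departure to UTC: 05:35 − 10:00 = 19:35 UTC on Jul 2.
Add 12 hours leg 1 → 07:35 UTC (Jul 3).
Add 3 hours and 43 minutes layover in Greywater → 11:18 UTC.
Add 5 hours and 10 minutes leg 2 → 16:28 UTC.
Hanoi is UTC+7:00, so local arrival = 16:28 + 7:00 = 23:28 on Jul 3.

23:28 on July 3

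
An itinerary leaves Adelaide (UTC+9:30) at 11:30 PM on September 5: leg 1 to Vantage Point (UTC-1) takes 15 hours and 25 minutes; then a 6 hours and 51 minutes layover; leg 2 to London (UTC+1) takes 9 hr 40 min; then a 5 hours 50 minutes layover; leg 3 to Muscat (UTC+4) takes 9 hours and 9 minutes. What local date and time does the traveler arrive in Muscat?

4:55 PM on Sep 7

Convert departure to UTC: 11:30 PM − 9:30 = 2:00 PM UTC on Sep 5.
Add 15 hours 25 minutes leg 1 → 5:25 AM UTC (Sep 6).
Add 6 hours and 51 minutes layover in Vantage Point → 12:16 PM UTC.
Add 9 hours and 40 minutes leg 2 → 9:56 PM UTC.
Add 5 hours and 50 minutes layover in London → 3:46 AM UTC (Sep 7).
Add 9 hours 9 minutes leg 3 → 12:55 PM UTC.
Muscat is UTC+4:00, so local arrival = 12:55 PM + 4:00 = 4:55 PM on Sep 7.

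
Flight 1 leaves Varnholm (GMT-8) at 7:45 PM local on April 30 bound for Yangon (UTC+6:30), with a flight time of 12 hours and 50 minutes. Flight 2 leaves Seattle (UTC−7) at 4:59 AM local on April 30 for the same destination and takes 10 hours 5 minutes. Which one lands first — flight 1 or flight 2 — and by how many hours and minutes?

the second, by 18 hours 31 minutes

Flight 1 in UTC: 7:45 PM + 8:00 = 3:45 AM on May 1.
+12 hours and 50 minutes → arrive 4:35 PM UTC on May 1.
Flight 2 in UTC: 4:59 AM + 7:00 = 11:59 AM on Apr 30.
+10 hours 5 minutes → arrive 10:04 PM UTC on Apr 30.
Flight 2 lands earlier by 18 hours 31 minutes.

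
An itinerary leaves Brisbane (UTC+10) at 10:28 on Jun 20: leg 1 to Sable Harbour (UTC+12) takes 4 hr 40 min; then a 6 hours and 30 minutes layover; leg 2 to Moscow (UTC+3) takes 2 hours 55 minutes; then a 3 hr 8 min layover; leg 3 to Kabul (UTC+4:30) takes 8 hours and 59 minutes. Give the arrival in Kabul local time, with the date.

07:10 on June 21

Convert departure to UTC: 10:28 − 10:00 = 00:28 UTC on Jun 20.
Add 4 hours 40 minutes leg 1 → 05:08 UTC.
Add 6 hours 30 minutes layover in Sable Harbour → 11:38 UTC.
Add 2 hours 55 minutes leg 2 → 14:33 UTC.
Add 3 hours 8 minutes layover in Moscow → 17:41 UTC.
Add 8 hours and 59 minutes leg 3 → 02:40 UTC (Jun 21).
Kabul is UTC+4:30, so local arrival = 02:40 + 4:30 = 07:10 on Jun 21.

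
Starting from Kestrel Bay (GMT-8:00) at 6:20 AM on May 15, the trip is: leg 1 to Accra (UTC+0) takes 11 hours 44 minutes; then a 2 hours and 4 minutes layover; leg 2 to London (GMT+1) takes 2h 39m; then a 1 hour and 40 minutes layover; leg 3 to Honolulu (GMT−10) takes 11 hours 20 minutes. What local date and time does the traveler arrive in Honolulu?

Convert departure to UTC: 6:20 AM + 8:00 = 2:20 PM UTC on May 15.
Add 11 hours 44 minutes leg 1 → 2:04 AM UTC (May 16).
Add 2 hours 4 minutes layover in Accra → 4:08 AM UTC.
Add 2 hours 39 minutes leg 2 → 6:47 AM UTC.
Add 1 hour 40 minutes layover in London → 8:27 AM UTC.
Add 11 hours 20 minutes leg 3 → 7:47 PM UTC.
Honolulu is UTC−10:00, so local arrival = 7:47 PM − 10:00 = 9:47 AM on May 16.

9:47 AM on May 16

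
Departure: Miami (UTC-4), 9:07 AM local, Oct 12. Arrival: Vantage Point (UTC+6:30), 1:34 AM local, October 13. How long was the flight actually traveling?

5 hours 57 minutes

Departure in UTC: 9:07 AM + 4:00 = 1:07 PM on Oct 12.
Arrival in UTC: 1:34 AM − 6:30 = 7:04 PM on Oct 12.
Elapsed = 7:04 PM − 1:07 PM = 5 hours 57 minutes.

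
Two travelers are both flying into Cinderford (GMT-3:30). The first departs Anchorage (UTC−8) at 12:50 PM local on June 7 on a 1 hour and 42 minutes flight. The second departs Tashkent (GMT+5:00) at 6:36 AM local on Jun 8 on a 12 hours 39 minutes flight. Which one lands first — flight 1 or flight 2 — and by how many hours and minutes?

the first, by 15 hours 43 minutes

Flight 1 in UTC: 12:50 PM + 8:00 = 8:50 PM on Jun 7.
+1 hour and 42 minutes → arrive 10:32 PM UTC on Jun 7.
Flight 2 in UTC: 6:36 AM − 5:00 = 1:36 AM on Jun 8.
+12 hours and 39 minutes → arrive 2:15 PM UTC on Jun 8.
Flight 1 lands earlier by 15 hours 43 minutes.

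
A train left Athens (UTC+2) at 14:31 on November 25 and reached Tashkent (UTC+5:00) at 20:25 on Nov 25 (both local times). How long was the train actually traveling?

Departure in UTC: 14:31 − 2:00 = 12:31 on Nov 25.
Arrival in UTC: 20:25 − 5:00 = 15:25 on Nov 25.
Elapsed = 15:25 − 12:31 = 2 hours 54 minutes.

2 hours 54 minutes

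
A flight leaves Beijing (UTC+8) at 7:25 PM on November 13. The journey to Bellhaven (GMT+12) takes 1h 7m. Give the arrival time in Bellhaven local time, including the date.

Bellhaven is 4:00 ahead of Beijing.
After 1 hour 7 minutes it is 8:32 PM in Beijing.
Shift by the zone difference: 8:32 PM + 4:00 = 12:32 AM on Nov 14 in Bellhaven.

12:32 AM on November 14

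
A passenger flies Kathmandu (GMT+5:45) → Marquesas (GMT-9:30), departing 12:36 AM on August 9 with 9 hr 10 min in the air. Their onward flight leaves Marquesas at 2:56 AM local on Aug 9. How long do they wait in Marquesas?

8 hours 25 minutes

Convert departure to UTC: 12:36 AM − 5:45 = 6:51 PM UTC on Aug 8.
Add 9 hours and 10 minutes flight time → 4:01 AM UTC (Aug 9).
Marquesas is UTC−9:30, so local arrival = 4:01 AM − 9:30 = 6:31 PM on Aug 8.
Layover = 2:56 AM − 6:31 PM (+1 day) = 8 hours 25 minutes.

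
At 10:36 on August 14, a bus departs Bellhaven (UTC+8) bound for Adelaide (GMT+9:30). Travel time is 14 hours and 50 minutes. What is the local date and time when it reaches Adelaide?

02:56 on Aug 15

Convert departure to UTC: 10:36 − 8:00 = 02:36 UTC on Aug 14.
Add 14 hours and 50 minutes travel time → 17:26 UTC.
Adelaide is UTC+9:30, so local arrival = 17:26 + 9:30 = 02:56 on Aug 15.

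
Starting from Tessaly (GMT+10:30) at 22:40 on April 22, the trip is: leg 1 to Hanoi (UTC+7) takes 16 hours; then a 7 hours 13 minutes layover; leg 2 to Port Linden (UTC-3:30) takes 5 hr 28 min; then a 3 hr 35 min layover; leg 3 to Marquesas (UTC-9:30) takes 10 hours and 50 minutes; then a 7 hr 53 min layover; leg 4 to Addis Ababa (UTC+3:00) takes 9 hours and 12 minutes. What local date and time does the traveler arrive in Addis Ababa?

03:21 on April 25

Convert departure to UTC: 22:40 − 10:30 = 12:10 UTC on Apr 22.
Add 16 hours leg 1 → 04:10 UTC (Apr 23).
Add 7 hours and 13 minutes layover in Hanoi → 11:23 UTC.
Add 5 hours 28 minutes leg 2 → 16:51 UTC.
Add 3 hours 35 minutes layover in Port Linden → 20:26 UTC.
Add 10 hours 50 minutes leg 3 → 07:16 UTC (Apr 24).
Add 7 hours 53 minutes layover in Marquesas → 15:09 UTC.
Add 9 hours 12 minutes leg 4 → 00:21 UTC (Apr 25).
Addis Ababa is UTC+3:00, so local arrival = 00:21 + 3:00 = 03:21 on Apr 25.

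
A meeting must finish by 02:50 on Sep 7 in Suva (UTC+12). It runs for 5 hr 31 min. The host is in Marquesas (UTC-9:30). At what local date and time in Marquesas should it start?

23:49 on September 5

Target end time in UTC: 02:50 − 12:00 = 14:50 on Sep 6.
Subtract 5 hours 31 minutes → start 09:19 UTC on Sep 6.
Marquesas is UTC−9:30: 09:19 − 9:30 = 23:49 on Sep 5.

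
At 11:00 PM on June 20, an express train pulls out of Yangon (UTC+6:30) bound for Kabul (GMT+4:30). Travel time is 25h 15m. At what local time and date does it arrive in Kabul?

Convert departure to UTC: 11:00 PM − 6:30 = 4:30 PM UTC on Jun 20.
Add 25 hours and 15 minutes travel time → 5:45 PM UTC (Jun 21).
Kabul is UTC+4:30, so local arrival = 5:45 PM + 4:30 = 10:15 PM on Jun 21.

10:15 PM on June 21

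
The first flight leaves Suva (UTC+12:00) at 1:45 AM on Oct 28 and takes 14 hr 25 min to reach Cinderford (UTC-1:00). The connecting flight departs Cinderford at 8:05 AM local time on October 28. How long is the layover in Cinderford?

Convert departure to UTC: 1:45 AM − 12:00 = 1:45 PM UTC on Oct 27.
Add 14 hours and 25 minutes flight time → 4:10 AM UTC (Oct 28).
Cinderford is UTC−1:00, so local arrival = 4:10 AM − 1:00 = 3:10 AM on Oct 28.
Layover = 8:05 AM − 3:10 AM = 4 hours 55 minutes.

4 hours 55 minutes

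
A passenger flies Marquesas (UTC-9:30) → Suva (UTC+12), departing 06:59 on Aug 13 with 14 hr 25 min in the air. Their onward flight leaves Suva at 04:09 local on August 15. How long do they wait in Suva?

9 hours 15 minutes

Convert departure to UTC: 06:59 + 9:30 = 16:29 UTC on Aug 13.
Add 14 hours and 25 minutes flight time → 06:54 UTC (Aug 14).
Suva is UTC+12:00, so local arrival = 06:54 + 12:00 = 18:54 on Aug 14.
Layover = 04:09 − 18:54 (+1 day) = 9 hours 15 minutes.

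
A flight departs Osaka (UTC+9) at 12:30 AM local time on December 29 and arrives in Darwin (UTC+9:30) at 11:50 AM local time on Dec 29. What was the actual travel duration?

Darwin is 0:30 ahead of Osaka.
Clock-face elapsed time (ignoring zones) is 11 hours 20 minutes.
Actual elapsed = 11 hours 20 minutes − 0:30 = 10 hours 50 minutes.

10 hours 50 minutes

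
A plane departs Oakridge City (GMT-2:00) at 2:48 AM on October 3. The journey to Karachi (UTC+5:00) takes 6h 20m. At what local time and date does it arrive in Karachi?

Convert departure to UTC: 2:48 AM + 2:00 = 4:48 AM UTC on Oct 3.
Add 6 hours 20 minutes travel time → 11:08 AM UTC.
Karachi is UTC+5:00, so local arrival = 11:08 AM + 5:00 = 4:08 PM on Oct 3.

4:08 PM on October 3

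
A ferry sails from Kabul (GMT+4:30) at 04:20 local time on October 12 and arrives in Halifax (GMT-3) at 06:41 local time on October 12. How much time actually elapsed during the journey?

9 hours 51 minutes

Departure in UTC: 04:20 − 4:30 = 23:50 on Oct 11.
Arrival in UTC: 06:41 + 3:00 = 09:41 on Oct 12.
Elapsed = 09:41 − 23:50 (+1 day) = 9 hours 51 minutes.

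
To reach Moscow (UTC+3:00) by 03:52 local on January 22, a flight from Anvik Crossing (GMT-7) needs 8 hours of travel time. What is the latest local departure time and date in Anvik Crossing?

09:52 on Jan 21

Target arrival in UTC: 03:52 − 3:00 = 00:52 on Jan 22.
Subtract 8 hours → departure 16:52 UTC on Jan 21.
Anvik Crossing is UTC−7:00: 16:52 − 7:00 = 09:52 on Jan 21.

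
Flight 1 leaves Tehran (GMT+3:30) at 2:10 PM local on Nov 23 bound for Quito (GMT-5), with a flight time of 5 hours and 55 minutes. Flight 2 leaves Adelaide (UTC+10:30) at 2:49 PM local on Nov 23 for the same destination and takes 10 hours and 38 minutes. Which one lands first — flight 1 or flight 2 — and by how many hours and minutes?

the second, by 1 hour 38 minutes

Flight 1 in UTC: 2:10 PM − 3:30 = 10:40 AM on Nov 23.
+5 hours and 55 minutes → arrive 4:35 PM UTC on Nov 23.
Flight 2 in UTC: 2:49 PM − 10:30 = 4:19 AM on Nov 23.
+10 hours 38 minutes → arrive 2:57 PM UTC on Nov 23.
Flight 2 lands earlier by 1 hour 38 minutes.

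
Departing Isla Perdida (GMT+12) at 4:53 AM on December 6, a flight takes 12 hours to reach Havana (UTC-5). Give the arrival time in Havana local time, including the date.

11:53 PM on December 5

Havana is 17:00 behind Isla Perdida.
After 12 hours it is 4:53 PM in Isla Perdida.
Shift by the zone difference: 4:53 PM − 17:00 = 11:53 PM on Dec 5 in Havana.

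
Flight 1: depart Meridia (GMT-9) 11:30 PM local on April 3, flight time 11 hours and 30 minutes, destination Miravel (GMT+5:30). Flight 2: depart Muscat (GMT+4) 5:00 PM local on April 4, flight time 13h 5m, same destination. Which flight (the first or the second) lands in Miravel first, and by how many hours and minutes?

Flight 1 in UTC: 11:30 PM + 9:00 = 8:30 AM on Apr 4.
+11 hours 30 minutes → arrive 8:00 PM UTC on Apr 4.
Flight 2 in UTC: 5:00 PM − 4:00 = 1:00 PM on Apr 4.
+13 hours and 5 minutes → arrive 2:05 AM UTC on Apr 5.
Flight 1 lands earlier by 6 hours 5 minutes.

the first, by 6 hours 5 minutes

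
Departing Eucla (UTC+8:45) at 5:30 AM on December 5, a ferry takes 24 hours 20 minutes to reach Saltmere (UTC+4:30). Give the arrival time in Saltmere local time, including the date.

1:35 AM on Dec 6

Saltmere is 4:15 behind Eucla.
After 24 hours 20 minutes it is 5:50 AM (Dec 6) in Eucla.
Shift by the zone difference: 5:50 AM − 4:15 = 1:35 AM on Dec 6 in Saltmere.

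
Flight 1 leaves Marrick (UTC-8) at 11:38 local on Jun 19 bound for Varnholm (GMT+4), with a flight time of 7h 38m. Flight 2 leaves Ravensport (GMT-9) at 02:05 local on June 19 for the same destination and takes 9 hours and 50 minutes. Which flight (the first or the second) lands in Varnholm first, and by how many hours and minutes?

the second, by 6 hours 21 minutes

Flight 1 in UTC: 11:38 + 8:00 = 19:38 on Jun 19.
+7 hours 38 minutes → arrive 03:16 UTC on Jun 20.
Flight 2 in UTC: 02:05 + 9:00 = 11:05 on Jun 19.
+9 hours 50 minutes → arrive 20:55 UTC on Jun 19.
Flight 2 lands earlier by 6 hours 21 minutes.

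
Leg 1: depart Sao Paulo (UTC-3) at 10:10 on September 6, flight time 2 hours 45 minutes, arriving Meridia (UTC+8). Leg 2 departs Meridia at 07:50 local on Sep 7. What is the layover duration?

7 hours 55 minutes

Convert departure to UTC: 10:10 + 3:00 = 13:10 UTC on Sep 6.
Add 2 hours and 45 minutes flight time → 15:55 UTC.
Meridia is UTC+8:00, so local arrival = 15:55 + 8:00 = 23:55 on Sep 6.
Layover = 07:50 − 23:55 (+1 day) = 7 hours 55 minutes.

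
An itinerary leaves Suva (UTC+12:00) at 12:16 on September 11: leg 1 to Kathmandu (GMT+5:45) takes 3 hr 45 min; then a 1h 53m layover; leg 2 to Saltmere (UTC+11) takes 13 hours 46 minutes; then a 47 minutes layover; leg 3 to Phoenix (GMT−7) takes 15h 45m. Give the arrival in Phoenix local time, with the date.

Convert departure to UTC: 12:16 − 12:00 = 00:16 UTC on Sep 11.
Add 3 hours 45 minutes leg 1 → 04:01 UTC.
Add 1 hour and 53 minutes layover in Kathmandu → 05:54 UTC.
Add 13 hours 46 minutes leg 2 → 19:40 UTC.
Add 47 minutes layover in Saltmere → 20:27 UTC.
Add 15 hours and 45 minutes leg 3 → 12:12 UTC (Sep 12).
Phoenix is UTC−7:00, so local arrival = 12:12 − 7:00 = 05:12 on Sep 12.

05:12 on Sep 12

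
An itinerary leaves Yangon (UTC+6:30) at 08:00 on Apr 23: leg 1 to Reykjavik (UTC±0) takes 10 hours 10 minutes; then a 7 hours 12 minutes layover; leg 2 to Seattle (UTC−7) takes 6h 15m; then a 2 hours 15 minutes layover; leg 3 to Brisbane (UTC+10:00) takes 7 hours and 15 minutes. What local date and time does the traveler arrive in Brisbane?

20:37 on April 24

Convert departure to UTC: 08:00 − 6:30 = 01:30 UTC on Apr 23.
Add 10 hours and 10 minutes leg 1 → 11:40 UTC.
Add 7 hours 12 minutes layover in Reykjavik → 18:52 UTC.
Add 6 hours and 15 minutes leg 2 → 01:07 UTC (Apr 24).
Add 2 hours and 15 minutes layover in Seattle → 03:22 UTC.
Add 7 hours and 15 minutes leg 3 → 10:37 UTC.
Brisbane is UTC+10:00, so local arrival = 10:37 + 10:00 = 20:37 on Apr 24.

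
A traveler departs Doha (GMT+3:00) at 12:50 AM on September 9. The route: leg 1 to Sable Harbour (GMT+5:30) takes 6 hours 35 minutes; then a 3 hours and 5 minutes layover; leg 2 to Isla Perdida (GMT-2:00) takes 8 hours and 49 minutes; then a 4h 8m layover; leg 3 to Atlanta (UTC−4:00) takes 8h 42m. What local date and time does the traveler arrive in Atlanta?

Convert departure to UTC: 12:50 AM − 3:00 = 9:50 PM UTC on Sep 8.
Add 6 hours and 35 minutes leg 1 → 4:25 AM UTC (Sep 9).
Add 3 hours 5 minutes layover in Sable Harbour → 7:30 AM UTC.
Add 8 hours 49 minutes leg 2 → 4:19 PM UTC.
Add 4 hours and 8 minutes layover in Isla Perdida → 8:27 PM UTC.
Add 8 hours 42 minutes leg 3 → 5:09 AM UTC (Sep 10).
Atlanta is UTC−4:00, so local arrival = 5:09 AM − 4:00 = 1:09 AM on Sep 10.

1:09 AM on September 10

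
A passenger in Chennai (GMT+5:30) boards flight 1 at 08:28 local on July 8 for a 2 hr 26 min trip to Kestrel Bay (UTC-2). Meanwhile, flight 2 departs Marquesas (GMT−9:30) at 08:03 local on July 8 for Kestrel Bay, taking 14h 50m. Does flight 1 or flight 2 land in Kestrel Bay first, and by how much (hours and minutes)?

Flight 1 in UTC: 08:28 − 5:30 = 02:58 on Jul 8.
+2 hours 26 minutes → arrive 05:24 UTC on Jul 8.
Flight 2 in UTC: 08:03 + 9:30 = 17:33 on Jul 8.
+14 hours and 50 minutes → arrive 08:23 UTC on Jul 9.
Flight 1 lands earlier by 26 hours 59 minutes.

the first, by 26 hours 59 minutes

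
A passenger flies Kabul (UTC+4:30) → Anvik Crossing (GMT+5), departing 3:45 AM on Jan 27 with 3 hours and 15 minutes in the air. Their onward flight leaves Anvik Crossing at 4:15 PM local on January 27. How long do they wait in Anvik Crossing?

8 hours 45 minutes

Convert departure to UTC: 3:45 AM − 4:30 = 11:15 PM UTC on Jan 26.
Add 3 hours 15 minutes flight time → 2:30 AM UTC (Jan 27).
Anvik Crossing is UTC+5:00, so local arrival = 2:30 AM + 5:00 = 7:30 AM on Jan 27.
Layover = 4:15 PM − 7:30 AM = 8 hours 45 minutes.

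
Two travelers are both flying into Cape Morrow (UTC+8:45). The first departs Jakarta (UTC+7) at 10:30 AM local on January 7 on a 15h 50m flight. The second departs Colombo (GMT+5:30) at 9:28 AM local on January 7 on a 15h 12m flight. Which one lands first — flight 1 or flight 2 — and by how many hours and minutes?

Flight 1 in UTC: 10:30 AM − 7:00 = 3:30 AM on Jan 7.
+15 hours and 50 minutes → arrive 7:20 PM UTC on Jan 7.
Flight 2 in UTC: 9:28 AM − 5:30 = 3:58 AM on Jan 7.
+15 hours and 12 minutes → arrive 7:10 PM UTC on Jan 7.
Flight 2 lands earlier by 10 minutes.

the second, by 10 minutes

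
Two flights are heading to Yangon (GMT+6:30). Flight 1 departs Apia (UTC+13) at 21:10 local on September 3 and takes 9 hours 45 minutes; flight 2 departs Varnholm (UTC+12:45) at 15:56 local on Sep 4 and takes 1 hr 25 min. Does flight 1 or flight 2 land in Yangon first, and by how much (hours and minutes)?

the first, by 10 hours 41 minutes

Flight 1 in UTC: 21:10 − 13:00 = 08:10 on Sep 3.
+9 hours and 45 minutes → arrive 17:55 UTC on Sep 3.
Flight 2 in UTC: 15:56 − 12:45 = 03:11 on Sep 4.
+1 hour and 25 minutes → arrive 04:36 UTC on Sep 4.
Flight 1 lands earlier by 10 hours 41 minutes.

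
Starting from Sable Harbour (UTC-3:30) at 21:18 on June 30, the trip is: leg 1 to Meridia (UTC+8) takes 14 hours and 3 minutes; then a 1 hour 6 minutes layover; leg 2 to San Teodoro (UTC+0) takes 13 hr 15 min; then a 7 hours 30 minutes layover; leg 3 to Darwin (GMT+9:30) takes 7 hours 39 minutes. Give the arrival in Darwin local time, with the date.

Convert departure to UTC: 21:18 + 3:30 = 00:48 UTC on Jul 1.
Add 14 hours and 3 minutes leg 1 → 14:51 UTC.
Add 1 hour 6 minutes layover in Meridia → 15:57 UTC.
Add 13 hours and 15 minutes leg 2 → 05:12 UTC (Jul 2).
Add 7 hours 30 minutes layover in San Teodoro → 12:42 UTC.
Add 7 hours and 39 minutes leg 3 → 20:21 UTC.
Darwin is UTC+9:30, so local arrival = 20:21 + 9:30 = 05:51 on Jul 3.

05:51 on Jul 3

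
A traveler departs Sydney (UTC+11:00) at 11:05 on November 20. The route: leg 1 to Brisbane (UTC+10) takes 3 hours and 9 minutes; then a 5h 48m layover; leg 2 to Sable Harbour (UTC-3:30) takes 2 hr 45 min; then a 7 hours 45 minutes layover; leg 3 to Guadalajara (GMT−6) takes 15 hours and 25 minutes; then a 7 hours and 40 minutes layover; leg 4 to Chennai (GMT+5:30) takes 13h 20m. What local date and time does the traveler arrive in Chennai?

Convert departure to UTC: 11:05 − 11:00 = 00:05 UTC on Nov 20.
Add 3 hours and 9 minutes leg 1 → 03:14 UTC.
Add 5 hours and 48 minutes layover in Brisbane → 09:02 UTC.
Add 2 hours and 45 minutes leg 2 → 11:47 UTC.
Add 7 hours 45 minutes layover in Sable Harbour → 19:32 UTC.
Add 15 hours 25 minutes leg 3 → 10:57 UTC (Nov 21).
Add 7 hours 40 minutes layover in Guadalajara → 18:37 UTC.
Add 13 hours 20 minutes leg 4 → 07:57 UTC (Nov 22).
Chennai is UTC+5:30, so local arrival = 07:57 + 5:30 = 13:27 on Nov 22.

13:27 on Nov 22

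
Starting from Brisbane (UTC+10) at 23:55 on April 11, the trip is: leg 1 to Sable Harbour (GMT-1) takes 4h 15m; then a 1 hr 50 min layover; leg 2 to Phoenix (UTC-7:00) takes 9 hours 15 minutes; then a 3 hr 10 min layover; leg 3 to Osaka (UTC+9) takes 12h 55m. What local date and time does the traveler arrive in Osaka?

06:20 on Apr 13

Convert departure to UTC: 23:55 − 10:00 = 13:55 UTC on Apr 11.
Add 4 hours 15 minutes leg 1 → 18:10 UTC.
Add 1 hour and 50 minutes layover in Sable Harbour → 20:00 UTC.
Add 9 hours and 15 minutes leg 2 → 05:15 UTC (Apr 12).
Add 3 hours 10 minutes layover in Phoenix → 08:25 UTC.
Add 12 hours 55 minutes leg 3 → 21:20 UTC.
Osaka is UTC+9:00, so local arrival = 21:20 + 9:00 = 06:20 on Apr 13.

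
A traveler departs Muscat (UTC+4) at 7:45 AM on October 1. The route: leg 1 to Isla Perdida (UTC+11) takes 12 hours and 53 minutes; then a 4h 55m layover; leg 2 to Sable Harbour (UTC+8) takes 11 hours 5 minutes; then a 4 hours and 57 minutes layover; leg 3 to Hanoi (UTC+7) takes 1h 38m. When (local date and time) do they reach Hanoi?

10:13 PM on October 2

Convert departure to UTC: 7:45 AM − 4:00 = 3:45 AM UTC on Oct 1.
Add 12 hours 53 minutes leg 1 → 4:38 PM UTC.
Add 4 hours and 55 minutes layover in Isla Perdida → 9:33 PM UTC.
Add 11 hours 5 minutes leg 2 → 8:38 AM UTC (Oct 2).
Add 4 hours 57 minutes layover in Sable Harbour → 1:35 PM UTC.
Add 1 hour 38 minutes leg 3 → 3:13 PM UTC.
Hanoi is UTC+7:00, so local arrival = 3:13 PM + 7:00 = 10:13 PM on Oct 2.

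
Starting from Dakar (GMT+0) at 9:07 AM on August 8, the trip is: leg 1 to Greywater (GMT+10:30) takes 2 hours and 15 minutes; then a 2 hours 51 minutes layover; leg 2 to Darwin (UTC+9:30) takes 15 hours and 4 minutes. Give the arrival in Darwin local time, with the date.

Dakar is at UTC+0, so departure is already 9:07 AM UTC on Aug 8.
Add 2 hours and 15 minutes leg 1 → 11:22 AM UTC.
Add 2 hours and 51 minutes layover in Greywater → 2:13 PM UTC.
Add 15 hours 4 minutes leg 2 → 5:17 AM UTC (Aug 9).
Darwin is UTC+9:30, so local arrival = 5:17 AM + 9:30 = 2:47 PM on Aug 9.

2:47 PM on August 9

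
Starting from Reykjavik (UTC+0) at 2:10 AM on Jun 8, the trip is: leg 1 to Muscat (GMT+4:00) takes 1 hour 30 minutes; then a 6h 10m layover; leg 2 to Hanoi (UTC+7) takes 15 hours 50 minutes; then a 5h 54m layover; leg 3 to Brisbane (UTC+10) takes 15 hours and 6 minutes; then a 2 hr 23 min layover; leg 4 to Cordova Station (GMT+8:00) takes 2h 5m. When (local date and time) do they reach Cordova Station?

11:08 AM on June 10

Reykjavik is at UTC+0, so departure is already 2:10 AM UTC on Jun 8.
Add 1 hour 30 minutes leg 1 → 3:40 AM UTC.
Add 6 hours and 10 minutes layover in Muscat → 9:50 AM UTC.
Add 15 hours and 50 minutes leg 2 → 1:40 AM UTC (Jun 9).
Add 5 hours and 54 minutes layover in Hanoi → 7:34 AM UTC.
Add 15 hours 6 minutes leg 3 → 10:40 PM UTC.
Add 2 hours 23 minutes layover in Brisbane → 1:03 AM UTC (Jun 10).
Add 2 hours 5 minutes leg 4 → 3:08 AM UTC.
Cordova Station is UTC+8:00, so local arrival = 3:08 AM + 8:00 = 11:08 AM on Jun 10.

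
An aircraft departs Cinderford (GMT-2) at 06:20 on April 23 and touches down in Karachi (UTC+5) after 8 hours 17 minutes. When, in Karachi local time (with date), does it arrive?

Convert departure to UTC: 06:20 + 2:00 = 08:20 UTC on Apr 23.
Add 8 hours 17 minutes travel time → 16:37 UTC.
Karachi is UTC+5:00, so local arrival = 16:37 + 5:00 = 21:37 on Apr 23.

21:37 on April 23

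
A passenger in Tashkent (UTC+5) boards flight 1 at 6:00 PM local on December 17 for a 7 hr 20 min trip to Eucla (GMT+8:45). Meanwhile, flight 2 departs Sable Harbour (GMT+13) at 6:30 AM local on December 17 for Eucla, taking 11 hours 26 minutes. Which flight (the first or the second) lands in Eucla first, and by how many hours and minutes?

Flight 1 in UTC: 6:00 PM − 5:00 = 1:00 PM on Dec 17.
+7 hours and 20 minutes → arrive 8:20 PM UTC on Dec 17.
Flight 2 in UTC: 6:30 AM − 13:00 = 5:30 PM on Dec 16.
+11 hours 26 minutes → arrive 4:56 AM UTC on Dec 17.
Flight 2 lands earlier by 15 hours 24 minutes.

the second, by 15 hours 24 minutes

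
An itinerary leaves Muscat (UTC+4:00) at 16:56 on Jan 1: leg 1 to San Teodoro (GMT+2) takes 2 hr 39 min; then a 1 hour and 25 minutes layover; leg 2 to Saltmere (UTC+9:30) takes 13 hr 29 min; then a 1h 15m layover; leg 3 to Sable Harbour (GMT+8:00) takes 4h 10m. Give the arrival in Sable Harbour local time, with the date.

19:54 on Jan 2

Convert departure to UTC: 16:56 − 4:00 = 12:56 UTC on Jan 1.
Add 2 hours 39 minutes leg 1 → 15:35 UTC.
Add 1 hour and 25 minutes layover in San Teodoro → 17:00 UTC.
Add 13 hours 29 minutes leg 2 → 06:29 UTC (Jan 2).
Add 1 hour 15 minutes layover in Saltmere → 07:44 UTC.
Add 4 hours 10 minutes leg 3 → 11:54 UTC.
Sable Harbour is UTC+8:00, so local arrival = 11:54 + 8:00 = 19:54 on Jan 2.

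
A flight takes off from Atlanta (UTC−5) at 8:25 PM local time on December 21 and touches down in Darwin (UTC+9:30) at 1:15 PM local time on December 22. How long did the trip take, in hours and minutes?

2 hours 20 minutes

Darwin is 14:30 ahead of Atlanta.
Clock-face elapsed time (ignoring zones) is 16 hours 50 minutes.
Actual elapsed = 16 hours 50 minutes − 14:30 = 2 hours 20 minutes.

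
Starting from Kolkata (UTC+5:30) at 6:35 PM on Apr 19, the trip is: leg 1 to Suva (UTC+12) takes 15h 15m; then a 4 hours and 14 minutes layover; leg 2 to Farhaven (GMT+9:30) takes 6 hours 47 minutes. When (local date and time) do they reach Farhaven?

Convert departure to UTC: 6:35 PM − 5:30 = 1:05 PM UTC on Apr 19.
Add 15 hours 15 minutes leg 1 → 4:20 AM UTC (Apr 20).
Add 4 hours and 14 minutes layover in Suva → 8:34 AM UTC.
Add 6 hours and 47 minutes leg 2 → 3:21 PM UTC.
Farhaven is UTC+9:30, so local arrival = 3:21 PM + 9:30 = 12:51 AM on Apr 21.

12:51 AM on Apr 21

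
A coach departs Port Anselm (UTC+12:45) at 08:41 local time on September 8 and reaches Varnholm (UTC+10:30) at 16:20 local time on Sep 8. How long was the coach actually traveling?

9 hours 54 minutes

Departure in UTC: 08:41 − 12:45 = 19:56 on Sep 7.
Arrival in UTC: 16:20 − 10:30 = 05:50 on Sep 8.
Elapsed = 05:50 − 19:56 (+1 day) = 9 hours 54 minutes.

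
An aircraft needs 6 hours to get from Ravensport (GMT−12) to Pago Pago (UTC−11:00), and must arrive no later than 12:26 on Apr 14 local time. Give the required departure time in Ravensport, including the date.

Target arrival in UTC: 12:26 + 11:00 = 23:26 on Apr 14.
Subtract 6 hours → departure 17:26 UTC on Apr 14.
Ravensport is UTC−12:00: 17:26 − 12:00 = 05:26 on Apr 14.

05:26 on Apr 14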